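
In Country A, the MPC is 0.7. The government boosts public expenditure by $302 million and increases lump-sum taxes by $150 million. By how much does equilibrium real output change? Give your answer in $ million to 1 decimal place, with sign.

+$656.7 million

Expenditure multiplier = 1/(1 − MPC) = 1/(1 − 0.7) = 1/0.3 ≈ 3.333.
ΔG contributes k·ΔG = (+$302 million) / 0.3 ≈ +$1,006.7 million.
ΔT of +$150 million changes first-round spending by −c·ΔT = −$105 million, contributing k·(−c·ΔT) = (−$105 million) / 0.3 = −$350 million.
Net ΔY = k(ΔG − c·ΔT) = (+$197 million) / 0.3 ≈ +$656.7 million.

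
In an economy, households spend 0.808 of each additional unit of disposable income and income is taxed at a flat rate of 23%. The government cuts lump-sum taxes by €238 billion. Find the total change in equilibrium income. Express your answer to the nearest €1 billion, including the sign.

A lump-sum tax change of −€238 billion shifts disposable income by +€238 billion; first-round consumption changes by −c × ΔT = −0.808 × (−€238 billion) = +€192.304 billion.
Expenditure multiplier = 1/(1 − c(1−t)) = 1/(1 − 0.808×0.77) = 1/0.37784 ≈ 2.647.
The tax multiplier is −c × k ≈ −2.138, so ΔY = k × (−c·ΔT) = (+€192.304 billion) / 0.37784 ≈ +€509 billion.

+€509 billion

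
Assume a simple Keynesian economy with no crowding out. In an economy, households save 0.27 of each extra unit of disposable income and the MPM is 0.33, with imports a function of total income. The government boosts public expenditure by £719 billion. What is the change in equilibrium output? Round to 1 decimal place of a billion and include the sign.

MPC = 1 − MPS = 1 − 0.27 = 0.73.
Expenditure multiplier = 1/(1 − c + m) = 1/(1 − 0.73 + 0.33) = 1/0.6 ≈ 1.667.
ΔY = k × ΔG = (+£719 billion) / 0.6 ≈ +£1,198.3 billion.

+£1,198.3 billion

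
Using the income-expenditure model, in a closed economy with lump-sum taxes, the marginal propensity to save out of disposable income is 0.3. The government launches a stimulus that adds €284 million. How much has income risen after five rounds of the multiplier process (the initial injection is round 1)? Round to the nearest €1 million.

MPC = 1 − MPS = 1 − 0.3 = 0.7.
Round 1 adds ΔG = €284 million; each later round is MPC = 0.7 times the previous.
After 5 rounds: 284 + 198.8 + 139.16 + 97.412 + 68.1884 = ΔG·(1 − c^5)/(1 − c) = 284 × (1 − 0.16807)/0.3 ≈ €788 million.

€788 million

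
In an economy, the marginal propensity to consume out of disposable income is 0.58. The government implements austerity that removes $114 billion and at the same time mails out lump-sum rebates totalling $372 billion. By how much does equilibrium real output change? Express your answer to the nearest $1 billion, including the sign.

+$242 billion

Expenditure multiplier = 1/(1 − MPC) = 1/(1 − 0.58) = 1/0.42 ≈ 2.381.
ΔG contributes k·ΔG = (−$114 billion) / 0.42 ≈ −$271.4 billion.
ΔT of −$372 billion changes first-round spending by −c·ΔT = +$215.76 billion, contributing k·(−c·ΔT) = (+$215.76 billion) / 0.42 ≈ +$513.7 billion.
Net ΔY = k(ΔG − c·ΔT) = (+$101.76 billion) / 0.42 ≈ +$242 billion.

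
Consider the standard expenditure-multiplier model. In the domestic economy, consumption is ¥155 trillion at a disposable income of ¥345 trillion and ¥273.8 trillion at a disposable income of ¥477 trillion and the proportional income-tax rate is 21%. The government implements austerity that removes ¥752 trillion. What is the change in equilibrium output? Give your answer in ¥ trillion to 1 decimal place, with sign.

MPC = ΔC/ΔYd = (273.8 − 155)/(477 − 345) = 118.8/132 = 0.9.
Expenditure multiplier = 1/(1 − c(1−t)) = 1/(1 − 0.9×0.79) = 1/0.289 ≈ 3.46.
ΔY = k × ΔG = (−¥752 trillion) / 0.289 ≈ −¥2,602.1 trillion.

−¥2,602.1 trillion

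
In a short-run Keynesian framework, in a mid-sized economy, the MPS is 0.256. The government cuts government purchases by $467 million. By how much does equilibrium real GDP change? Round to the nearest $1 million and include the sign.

MPC = 1 − MPS = 1 − 0.256 = 0.744.
Spending multiplier = 1/(1 − MPC) = 1/(1 − 0.744) = 1/0.256 ≈ 3.906.
ΔY = k × ΔG = (−$467 million) / 0.256 ≈ −$1,824 million.

−$1,824 million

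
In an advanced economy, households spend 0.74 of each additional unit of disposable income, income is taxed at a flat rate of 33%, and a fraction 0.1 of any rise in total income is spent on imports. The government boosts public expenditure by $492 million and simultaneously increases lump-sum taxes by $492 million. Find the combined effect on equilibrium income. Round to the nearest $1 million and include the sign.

Expenditure multiplier = 1/(1 − c(1−t) + m) = 1/(1 − 0.74×0.67 + 0.1) = 1/0.6042 ≈ 1.655.
ΔG contributes k·ΔG = (+$492 million) / 0.6042 ≈ +$814.3 million.
ΔT of +$492 million changes first-round spending by −c·ΔT = −$364.08 million, contributing k·(−c·ΔT) = (−$364.08 million) / 0.6042 ≈ −$602.6 million.
Net ΔY = k(ΔG − c·ΔT) = (+$127.92 million) / 0.6042 ≈ +$212 million.

+$212 million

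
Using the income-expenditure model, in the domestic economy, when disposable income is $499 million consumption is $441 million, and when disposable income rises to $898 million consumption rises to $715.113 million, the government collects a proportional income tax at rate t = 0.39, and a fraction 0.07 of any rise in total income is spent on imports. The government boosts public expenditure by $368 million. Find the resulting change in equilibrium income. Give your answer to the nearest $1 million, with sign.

+$565 million

MPC = ΔC/ΔYd = (715.113 − 441)/(898 − 499) = 274.113/399 = 0.687.
Expenditure multiplier = 1/(1 − c(1−t) + m) = 1/(1 − 0.687×0.61 + 0.07) = 1/0.65093 ≈ 1.536.
ΔY = k × ΔG = (+$368 million) / 0.65093 ≈ +$565 million.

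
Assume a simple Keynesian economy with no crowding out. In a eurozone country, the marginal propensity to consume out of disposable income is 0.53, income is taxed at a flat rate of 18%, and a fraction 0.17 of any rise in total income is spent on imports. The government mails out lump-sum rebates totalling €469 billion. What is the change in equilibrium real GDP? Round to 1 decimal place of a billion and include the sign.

+€338.0 billion

A lump-sum tax change of −€469 billion shifts disposable income by +€469 billion; first-round consumption changes by −c × ΔT = −0.53 × (−€469 billion) = +€248.57 billion.
Expenditure multiplier = 1/(1 − c(1−t) + m) = 1/(1 − 0.53×0.82 + 0.17) = 1/0.7354 ≈ 1.36.
The tax multiplier is −c × k ≈ −0.721, so ΔY = k × (−c·ΔT) = (+€248.57 billion) / 0.7354 ≈ +€338 billion.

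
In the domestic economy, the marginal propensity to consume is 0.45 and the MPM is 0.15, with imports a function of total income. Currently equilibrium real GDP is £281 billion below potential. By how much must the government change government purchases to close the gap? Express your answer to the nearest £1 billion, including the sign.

+£197 billion

Spending multiplier = 1/(1 − c + m) = 1/(1 − 0.45 + 0.15) = 1/0.7 ≈ 1.429.
Need ΔY = +£281 billion, so ΔG = ΔY/k = (+£281 billion) × 0.7 ≈ +£197 billion.
The government should increase government purchases by £197 billion.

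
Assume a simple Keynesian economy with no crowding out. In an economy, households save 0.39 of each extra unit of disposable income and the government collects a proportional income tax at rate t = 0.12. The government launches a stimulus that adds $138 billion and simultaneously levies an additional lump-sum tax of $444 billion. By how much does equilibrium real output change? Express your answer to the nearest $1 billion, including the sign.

−$287 billion

MPC = 1 − MPS = 1 − 0.39 = 0.61.
Expenditure multiplier = 1/(1 − c(1−t)) = 1/(1 − 0.61×0.88) = 1/0.4632 ≈ 2.159.
ΔG contributes k·ΔG = (+$138 billion) / 0.4632 ≈ +$297.9 billion.
ΔT of +$444 billion changes first-round spending by −c·ΔT = −$270.84 billion, contributing k·(−c·ΔT) = (−$270.84 billion) / 0.4632 ≈ −$584.7 billion.
Net ΔY = k(ΔG − c·ΔT) = (−$132.84 billion) / 0.4632 ≈ −$287 billion.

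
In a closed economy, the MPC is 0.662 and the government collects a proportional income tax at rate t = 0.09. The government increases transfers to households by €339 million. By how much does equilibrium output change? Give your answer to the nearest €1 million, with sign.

+€564 million

The transfer change shifts disposable income by +€339 million, so first-round consumption changes by c·ΔTR = 0.662 × (+€339 million) = +€224.418 million.
Expenditure multiplier = 1/(1 − c(1−t)) = 1/(1 − 0.662×0.91) = 1/0.39758 ≈ 2.515.
The transfer multiplier is c × k ≈ 1.665, so ΔY = k × (c·ΔTR) = (+€224.418 million) / 0.39758 ≈ +€564 million.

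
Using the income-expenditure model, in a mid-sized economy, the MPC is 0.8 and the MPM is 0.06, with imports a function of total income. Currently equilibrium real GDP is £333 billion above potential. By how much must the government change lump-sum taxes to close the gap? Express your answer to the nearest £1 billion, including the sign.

Spending multiplier = 1/(1 − c + m) = 1/(1 − 0.8 + 0.06) = 1/0.26 ≈ 3.846.
Tax multiplier = −c·k = −0.8/0.26 ≈ −3.077. Need ΔY = −£333 billion, so ΔT = ΔY/(−c·k) = −(−£333 billion) × 0.26 / 0.8 ≈ +£108 billion.
The government should raise lump-sum taxes by £108 billion.

+£108 billion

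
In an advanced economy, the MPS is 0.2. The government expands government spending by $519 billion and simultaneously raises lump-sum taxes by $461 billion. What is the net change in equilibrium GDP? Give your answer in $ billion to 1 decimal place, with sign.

MPC = 1 − MPS = 1 − 0.2 = 0.8.
Expenditure multiplier = 1/(1 − MPC) = 1/(1 − 0.8) = 1/0.2 = 5.
ΔG contributes k·ΔG = (+$519 billion) / 0.2 = +$2,595 billion.
ΔT of +$461 billion changes first-round spending by −c·ΔT = −$368.8 billion, contributing k·(−c·ΔT) = (−$368.8 billion) / 0.2 = −$1,844 billion.
Net ΔY = k(ΔG − c·ΔT) = (+$150.2 billion) / 0.2 = +$751 billion.

+$751.0 billion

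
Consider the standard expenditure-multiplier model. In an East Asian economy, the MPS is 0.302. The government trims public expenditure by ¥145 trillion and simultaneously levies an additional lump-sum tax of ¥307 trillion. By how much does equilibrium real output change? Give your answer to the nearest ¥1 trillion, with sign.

−¥1,190 trillion

MPC = 1 − MPS = 1 − 0.302 = 0.698.
Expenditure multiplier = 1/(1 − MPC) = 1/(1 − 0.698) = 1/0.302 ≈ 3.311.
ΔG contributes k·ΔG = (−¥145 trillion) / 0.302 ≈ −¥480.1 trillion.
ΔT of +¥307 trillion changes first-round spending by −c·ΔT = −¥214.286 trillion, contributing k·(−c·ΔT) = (−¥214.286 trillion) / 0.302 ≈ −¥709.6 trillion.
Net ΔY = k(ΔG − c·ΔT) = (−¥359.286 trillion) / 0.302 ≈ −¥1,190 trillion.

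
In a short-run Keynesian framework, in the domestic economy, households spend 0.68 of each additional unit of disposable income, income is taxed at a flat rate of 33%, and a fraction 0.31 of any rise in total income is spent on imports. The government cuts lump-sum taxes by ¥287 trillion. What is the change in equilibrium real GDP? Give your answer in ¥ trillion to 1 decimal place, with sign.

A lump-sum tax change of −¥287 trillion shifts disposable income by +¥287 trillion; first-round consumption changes by −c × ΔT = −0.68 × (−¥287 trillion) = +¥195.16 trillion.
Expenditure multiplier = 1/(1 − c(1−t) + m) = 1/(1 − 0.68×0.67 + 0.31) = 1/0.8544 ≈ 1.17.
The tax multiplier is −c × k ≈ −0.796, so ΔY = k × (−c·ΔT) = (+¥195.16 trillion) / 0.8544 ≈ +¥228.4 trillion.

+¥228.4 trillion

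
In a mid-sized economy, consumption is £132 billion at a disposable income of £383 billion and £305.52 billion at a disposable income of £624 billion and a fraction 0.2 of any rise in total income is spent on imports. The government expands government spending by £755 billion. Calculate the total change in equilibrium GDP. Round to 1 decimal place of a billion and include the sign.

MPC = ΔC/ΔYd = (305.52 − 132)/(624 − 383) = 173.52/241 = 0.72.
Expenditure multiplier = 1/(1 − c + m) = 1/(1 − 0.72 + 0.2) = 1/0.48 ≈ 2.083.
ΔY = k × ΔG = (+£755 billion) / 0.48 ≈ +£1,572.9 billion.

+£1,572.9 billion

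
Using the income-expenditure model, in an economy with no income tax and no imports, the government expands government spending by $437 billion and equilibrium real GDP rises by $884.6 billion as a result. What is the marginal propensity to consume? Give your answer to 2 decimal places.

0.51

Implied spending multiplier k = ΔY/ΔG = 884.6/437 ≈ 2.0243.
Since k = 1/(1 − MPC), MPC = 1 − 1/k = 1 − ΔG/ΔY = 1 − 437/884.6 ≈ 0.51.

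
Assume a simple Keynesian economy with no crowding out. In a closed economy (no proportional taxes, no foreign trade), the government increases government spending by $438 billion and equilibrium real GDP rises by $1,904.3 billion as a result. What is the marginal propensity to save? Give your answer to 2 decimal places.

Implied spending multiplier k = ΔY/ΔG = 1,904.3/438 ≈ 4.3477.
Since k = 1/(1 − MPC), MPC = 1 − 1/k = 1 − ΔG/ΔY = 1 − 438/1,904.3 ≈ 0.77.
MPS = 1 − MPC = 0.23.

0.23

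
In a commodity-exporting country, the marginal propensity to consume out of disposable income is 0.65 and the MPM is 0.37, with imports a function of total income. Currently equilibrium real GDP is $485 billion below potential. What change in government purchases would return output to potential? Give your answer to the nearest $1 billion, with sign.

+$349 billion

Spending multiplier = 1/(1 − c + m) = 1/(1 − 0.65 + 0.37) = 1/0.72 ≈ 1.389.
Need ΔY = +$485 billion, so ΔG = ΔY/k = (+$485 billion) × 0.72 ≈ +$349 billion.
The government should increase government purchases by $349 billion.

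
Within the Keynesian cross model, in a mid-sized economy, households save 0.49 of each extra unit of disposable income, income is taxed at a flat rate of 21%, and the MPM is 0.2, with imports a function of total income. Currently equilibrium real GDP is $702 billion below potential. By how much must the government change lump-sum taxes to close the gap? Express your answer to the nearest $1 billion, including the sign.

MPC = 1 − MPS = 1 − 0.49 = 0.51.
Spending multiplier = 1/(1 − c(1−t) + m) = 1/(1 − 0.51×0.79 + 0.2) = 1/0.7971 ≈ 1.255.
Tax multiplier = −c·k = −0.51/0.7971 ≈ −0.64. Need ΔY = +$702 billion, so ΔT = ΔY/(−c·k) = −(+$702 billion) × 0.7971 / 0.51 ≈ −$1,097 billion.
The government should cut lump-sum taxes by $1,097 billion.

−$1,097 billion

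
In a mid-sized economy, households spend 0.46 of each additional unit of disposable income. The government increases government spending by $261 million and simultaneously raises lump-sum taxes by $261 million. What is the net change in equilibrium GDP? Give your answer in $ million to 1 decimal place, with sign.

+$261.0 million

Expenditure multiplier = 1/(1 − MPC) = 1/(1 − 0.46) = 1/0.54 ≈ 1.852.
ΔG contributes k·ΔG = (+$261 million) / 0.54 ≈ +$483.3 million.
ΔT of +$261 million changes first-round spending by −c·ΔT = −$120.06 million, contributing k·(−c·ΔT) = (−$120.06 million) / 0.54 ≈ −$222.3 million.
With ΔG = ΔT and no other leakages, the balanced-budget multiplier is 1, so ΔY = ΔG = +$261 million.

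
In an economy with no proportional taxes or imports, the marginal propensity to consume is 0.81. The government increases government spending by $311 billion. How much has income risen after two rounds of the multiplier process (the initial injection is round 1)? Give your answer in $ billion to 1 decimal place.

$562.9 billion

Round 1 adds ΔG = $311 billion; each later round is MPC = 0.81 times the previous.
After 2 rounds: 311 + 251.91 = ΔG·(1 − c^2)/(1 − c) = 311 × (1 − 0.6561)/0.19 ≈ $562.9 billion.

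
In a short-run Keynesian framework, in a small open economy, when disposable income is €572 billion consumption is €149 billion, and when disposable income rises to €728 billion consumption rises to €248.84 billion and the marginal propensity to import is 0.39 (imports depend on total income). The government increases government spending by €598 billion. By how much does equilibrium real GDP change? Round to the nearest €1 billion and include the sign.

+€797 billion

MPC = ΔC/ΔYd = (248.84 − 149)/(728 − 572) = 99.84/156 = 0.64.
Spending multiplier = 1/(1 − c + m) = 1/(1 − 0.64 + 0.39) = 1/0.75 ≈ 1.333.
ΔY = k × ΔG = (+€598 billion) / 0.75 ≈ +€797 billion.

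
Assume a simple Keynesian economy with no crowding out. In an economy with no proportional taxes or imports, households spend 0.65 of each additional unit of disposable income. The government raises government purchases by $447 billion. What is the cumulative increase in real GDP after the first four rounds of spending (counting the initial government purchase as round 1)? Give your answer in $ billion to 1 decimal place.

Round 1 adds ΔG = $447 billion; each later round is MPC = 0.65 times the previous.
After 4 rounds: 447 + 290.55 + 188.8575 + 122.757375 = ΔG·(1 − c^4)/(1 − c) = 447 × (1 − 0.17850625)/0.35 ≈ $1,049.2 billion.

$1,049.2 billion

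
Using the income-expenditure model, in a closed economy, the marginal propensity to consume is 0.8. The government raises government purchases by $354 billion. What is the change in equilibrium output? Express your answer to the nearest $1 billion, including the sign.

Expenditure multiplier = 1/(1 − MPC) = 1/(1 − 0.8) = 1/0.2 = 5.
ΔY = k × ΔG = (+$354 billion) / 0.2 = +$1,770 billion.

+$1,770 billion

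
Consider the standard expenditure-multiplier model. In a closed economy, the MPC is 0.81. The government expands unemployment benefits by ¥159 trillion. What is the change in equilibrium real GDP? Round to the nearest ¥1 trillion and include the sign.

The transfer change shifts disposable income by +¥159 trillion, so first-round consumption changes by c·ΔTR = 0.81 × (+¥159 trillion) = +¥128.79 trillion.
Expenditure multiplier = 1/(1 − MPC) = 1/(1 − 0.81) = 1/0.19 ≈ 5.263.
The transfer multiplier is c × k ≈ 4.263, so ΔY = k × (c·ΔTR) = (+¥128.79 trillion) / 0.19 ≈ +¥678 trillion.

+¥678 trillion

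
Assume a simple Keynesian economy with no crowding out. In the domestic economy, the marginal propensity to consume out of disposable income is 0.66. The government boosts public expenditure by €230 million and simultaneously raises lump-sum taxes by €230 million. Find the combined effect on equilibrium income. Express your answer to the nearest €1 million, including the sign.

+€230 million

Expenditure multiplier = 1/(1 − MPC) = 1/(1 − 0.66) = 1/0.34 ≈ 2.941.
ΔG contributes k·ΔG = (+€230 million) / 0.34 ≈ +€676.5 million.
ΔT of +€230 million changes first-round spending by −c·ΔT = −€151.8 million, contributing k·(−c·ΔT) = (−€151.8 million) / 0.34 ≈ −€446.5 million.
With ΔG = ΔT and no other leakages, the balanced-budget multiplier is 1, so ΔY = ΔG = +€230 million.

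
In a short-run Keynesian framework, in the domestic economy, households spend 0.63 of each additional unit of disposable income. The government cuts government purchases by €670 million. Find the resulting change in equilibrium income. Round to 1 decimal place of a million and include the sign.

Government-spending multiplier = 1/(1 − MPC) = 1/(1 − 0.63) = 1/0.37 ≈ 2.703.
ΔY = k × ΔG = (−€670 million) / 0.37 ≈ −€1,810.8 million.

−€1,810.8 million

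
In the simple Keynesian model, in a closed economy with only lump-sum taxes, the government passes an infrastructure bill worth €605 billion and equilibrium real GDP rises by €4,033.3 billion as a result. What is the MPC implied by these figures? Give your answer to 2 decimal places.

Implied spending multiplier k = ΔY/ΔG = 4,033.3/605 ≈ 6.6666.
Since k = 1/(1 − MPC), MPC = 1 − 1/k = 1 − ΔG/ΔY = 1 − 605/4,033.3 ≈ 0.85.

0.85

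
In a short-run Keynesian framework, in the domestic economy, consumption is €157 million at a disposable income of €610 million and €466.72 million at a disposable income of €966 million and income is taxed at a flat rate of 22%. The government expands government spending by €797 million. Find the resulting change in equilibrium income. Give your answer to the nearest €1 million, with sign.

MPC = ΔC/ΔYd = (466.72 − 157)/(966 − 610) = 309.72/356 = 0.87.
Government-spending multiplier = 1/(1 − c(1−t)) = 1/(1 − 0.87×0.78) = 1/0.3214 ≈ 3.111.
ΔY = k × ΔG = (+€797 million) / 0.3214 ≈ +€2,480 million.

+€2,480 million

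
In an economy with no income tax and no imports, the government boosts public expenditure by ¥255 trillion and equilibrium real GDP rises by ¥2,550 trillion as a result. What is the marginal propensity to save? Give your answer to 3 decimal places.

Implied spending multiplier k = ΔY/ΔG = 2,550/255 = 10.
Since k = 1/(1 − MPC), MPC = 1 − 1/k = 1 − ΔG/ΔY = 1 − 255/2,550 = 0.900.
MPS = 1 − MPC = 0.100.

0.100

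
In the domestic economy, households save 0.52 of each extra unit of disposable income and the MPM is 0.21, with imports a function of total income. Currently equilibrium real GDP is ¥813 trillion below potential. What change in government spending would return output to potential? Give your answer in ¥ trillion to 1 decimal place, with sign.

+¥593.5 trillion

MPC = 1 − MPS = 1 − 0.52 = 0.48.
Spending multiplier = 1/(1 − c + m) = 1/(1 − 0.48 + 0.21) = 1/0.73 ≈ 1.37.
Need ΔY = +¥813 trillion, so ΔG = ΔY/k = (+¥813 trillion) × 0.73 ≈ +¥593.5 trillion.
The government should increase government spending by ¥593.5 trillion.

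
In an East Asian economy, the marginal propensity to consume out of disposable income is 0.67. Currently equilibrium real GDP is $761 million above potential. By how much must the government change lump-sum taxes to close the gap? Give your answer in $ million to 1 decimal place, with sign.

Spending multiplier = 1/(1 − MPC) = 1/(1 − 0.67) = 1/0.33 ≈ 3.03.
Tax multiplier = −c·k = −0.67/0.33 ≈ −2.03. Need ΔY = −$761 million, so ΔT = ΔY/(−c·k) = −(−$761 million) × 0.33 / 0.67 ≈ +$374.8 million.
The government should raise lump-sum taxes by $374.8 million.

+$374.8 million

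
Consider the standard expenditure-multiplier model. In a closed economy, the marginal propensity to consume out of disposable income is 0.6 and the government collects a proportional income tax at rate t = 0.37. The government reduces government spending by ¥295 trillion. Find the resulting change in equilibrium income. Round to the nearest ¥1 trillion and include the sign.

−¥474 trillion

Spending multiplier = 1/(1 − c(1−t)) = 1/(1 − 0.6×0.63) = 1/0.622 ≈ 1.608.
ΔY = k × ΔG = (−¥295 trillion) / 0.622 ≈ −¥474 trillion.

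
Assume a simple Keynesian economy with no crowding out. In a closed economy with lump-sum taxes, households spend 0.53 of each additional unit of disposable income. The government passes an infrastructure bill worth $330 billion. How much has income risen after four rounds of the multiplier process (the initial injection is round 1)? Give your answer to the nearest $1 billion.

$647 billion

Round 1 adds ΔG = $330 billion; each later round is MPC = 0.53 times the previous.
After 4 rounds: 330 + 174.9 + 92.697 + 49.12941 = ΔG·(1 − c^4)/(1 − c) = 330 × (1 − 0.07890481)/0.47 ≈ $647 billion.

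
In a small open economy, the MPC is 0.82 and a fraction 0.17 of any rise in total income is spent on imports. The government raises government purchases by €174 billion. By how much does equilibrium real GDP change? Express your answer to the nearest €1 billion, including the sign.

Expenditure multiplier = 1/(1 − c + m) = 1/(1 − 0.82 + 0.17) = 1/0.35 ≈ 2.857.
ΔY = k × ΔG = (+€174 billion) / 0.35 ≈ +€497 billion.

+€497 billion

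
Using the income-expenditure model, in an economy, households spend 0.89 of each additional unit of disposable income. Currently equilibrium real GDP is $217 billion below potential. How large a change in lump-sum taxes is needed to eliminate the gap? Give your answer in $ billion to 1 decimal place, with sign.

−$26.8 billion

Spending multiplier = 1/(1 − MPC) = 1/(1 − 0.89) = 1/0.11 ≈ 9.091.
Tax multiplier = −c·k = −0.89/0.11 ≈ −8.091. Need ΔY = +$217 billion, so ΔT = ΔY/(−c·k) = −(+$217 billion) × 0.11 / 0.89 ≈ −$26.8 billion.
The government should cut lump-sum taxes by $26.8 billion.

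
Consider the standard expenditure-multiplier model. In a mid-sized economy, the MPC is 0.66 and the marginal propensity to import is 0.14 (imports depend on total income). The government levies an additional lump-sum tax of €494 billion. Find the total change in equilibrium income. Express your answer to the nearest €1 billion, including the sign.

A lump-sum tax change of +€494 billion shifts disposable income by −€494 billion; first-round consumption changes by −c × ΔT = −0.66 × (+€494 billion) = −€326.04 billion.
Expenditure multiplier = 1/(1 − c + m) = 1/(1 − 0.66 + 0.14) = 1/0.48 ≈ 2.083.
The tax multiplier is −c × k = −1.375, so ΔY = k × (−c·ΔT) = (−€326.04 billion) / 0.48 ≈ −€679 billion.

−€679 billion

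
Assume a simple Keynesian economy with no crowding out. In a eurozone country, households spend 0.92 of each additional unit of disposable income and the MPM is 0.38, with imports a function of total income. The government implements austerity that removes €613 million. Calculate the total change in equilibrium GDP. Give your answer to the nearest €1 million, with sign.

−€1,333 million

Expenditure multiplier = 1/(1 − c + m) = 1/(1 − 0.92 + 0.38) = 1/0.46 ≈ 2.174.
ΔY = k × ΔG = (−€613 million) / 0.46 ≈ −€1,333 million.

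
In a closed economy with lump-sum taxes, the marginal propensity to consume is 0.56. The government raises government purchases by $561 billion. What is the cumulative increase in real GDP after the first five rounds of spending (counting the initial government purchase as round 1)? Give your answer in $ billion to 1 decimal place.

$1,204.8 billion

Round 1 adds ΔG = $561 billion; each later round is MPC = 0.56 times the previous.
After 5 rounds: 561 + 314.16 + 175.9296 + 98.520576 + 55.17152256 = ΔG·(1 − c^5)/(1 − c) = 561 × (1 − 0.0550731776)/0.44 ≈ $1,204.8 billion.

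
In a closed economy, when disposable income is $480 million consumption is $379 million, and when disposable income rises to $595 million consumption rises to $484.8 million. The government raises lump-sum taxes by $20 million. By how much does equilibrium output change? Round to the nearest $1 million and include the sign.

−$230 million

MPC = ΔC/ΔYd = (484.8 − 379)/(595 − 480) = 105.8/115 = 0.92.
A lump-sum tax change of +$20 million shifts disposable income by −$20 million; first-round consumption changes by −c × ΔT = −0.92 × (+$20 million) = −$18.4 million.
Expenditure multiplier = 1/(1 − MPC) = 1/(1 − 0.92) = 1/0.08 = 12.5.
The tax multiplier is −c × k = −11.5, so ΔY = k × (−c·ΔT) = (−$18.4 million) / 0.08 = −$230 million.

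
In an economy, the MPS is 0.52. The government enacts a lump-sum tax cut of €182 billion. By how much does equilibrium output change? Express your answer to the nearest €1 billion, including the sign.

+€168 billion

MPC = 1 − MPS = 1 − 0.52 = 0.48.
A lump-sum tax change of −€182 billion shifts disposable income by +€182 billion; first-round consumption changes by −c × ΔT = −0.48 × (−€182 billion) = +€87.36 billion.
Expenditure multiplier = 1/(1 − MPC) = 1/(1 − 0.48) = 1/0.52 ≈ 1.923.
The tax multiplier is −c × k ≈ −0.923, so ΔY = k × (−c·ΔT) = (+€87.36 billion) / 0.52 = +€168 billion.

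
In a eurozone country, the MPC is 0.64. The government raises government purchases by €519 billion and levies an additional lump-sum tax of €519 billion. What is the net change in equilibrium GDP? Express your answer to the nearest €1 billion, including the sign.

+€519 billion

Expenditure multiplier = 1/(1 − MPC) = 1/(1 − 0.64) = 1/0.36 ≈ 2.778.
ΔG contributes k·ΔG = (+€519 billion) / 0.36 ≈ +€1,441.7 billion.
ΔT of +€519 billion changes first-round spending by −c·ΔT = −€332.16 billion, contributing k·(−c·ΔT) = (−€332.16 billion) / 0.36 ≈ −€922.7 billion.
With ΔG = ΔT and no other leakages, the balanced-budget multiplier is 1, so ΔY = ΔG = +€519 billion.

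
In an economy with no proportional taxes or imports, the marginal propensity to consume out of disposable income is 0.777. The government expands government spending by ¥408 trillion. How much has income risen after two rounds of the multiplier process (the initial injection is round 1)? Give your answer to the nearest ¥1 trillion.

Round 1 adds ΔG = ¥408 trillion; each later round is MPC = 0.777 times the previous.
After 2 rounds: 408 + 317.016 = ΔG·(1 − c^2)/(1 − c) = 408 × (1 − 0.603729)/0.223 ≈ ¥725 trillion.

¥725 trillion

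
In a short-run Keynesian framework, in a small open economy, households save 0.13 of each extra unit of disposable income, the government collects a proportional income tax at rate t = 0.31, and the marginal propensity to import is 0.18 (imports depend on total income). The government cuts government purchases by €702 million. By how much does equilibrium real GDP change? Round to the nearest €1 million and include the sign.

−€1,211 million

MPC = 1 − MPS = 1 − 0.13 = 0.87.
Spending multiplier = 1/(1 − c(1−t) + m) = 1/(1 − 0.87×0.69 + 0.18) = 1/0.5797 ≈ 1.725.
ΔY = k × ΔG = (−€702 million) / 0.5797 ≈ −€1,211 million.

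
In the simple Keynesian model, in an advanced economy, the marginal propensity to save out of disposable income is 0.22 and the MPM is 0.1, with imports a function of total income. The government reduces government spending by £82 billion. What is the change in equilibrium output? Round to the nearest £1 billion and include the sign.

−£256 billion

MPC = 1 − MPS = 1 − 0.22 = 0.78.
Spending multiplier = 1/(1 − c + m) = 1/(1 − 0.78 + 0.1) = 1/0.32 = 3.125.
ΔY = k × ΔG = (−£82 billion) / 0.32 ≈ −£256 billion.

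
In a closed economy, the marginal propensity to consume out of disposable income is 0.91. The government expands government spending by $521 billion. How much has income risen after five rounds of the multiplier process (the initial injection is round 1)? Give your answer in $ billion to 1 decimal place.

$2,176.4 billion

Round 1 adds ΔG = $521 billion; each later round is MPC = 0.91 times the previous.
After 5 rounds: 521 + 474.11 + 431.4401 + 392.610491 + 357.27554681 = ΔG·(1 − c^5)/(1 − c) = 521 × (1 − 0.6240321451)/0.09 ≈ $2,176.4 billion.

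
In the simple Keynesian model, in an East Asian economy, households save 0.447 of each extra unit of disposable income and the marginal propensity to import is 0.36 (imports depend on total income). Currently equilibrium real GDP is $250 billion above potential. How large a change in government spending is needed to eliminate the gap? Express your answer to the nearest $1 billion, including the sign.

−$202 billion

MPC = 1 − MPS = 1 − 0.447 = 0.553.
Spending multiplier = 1/(1 − c + m) = 1/(1 − 0.553 + 0.36) = 1/0.807 ≈ 1.239.
Need ΔY = −$250 billion, so ΔG = ΔY/k = (−$250 billion) × 0.807 ≈ −$202 billion.
The government should cut government spending by $202 billion.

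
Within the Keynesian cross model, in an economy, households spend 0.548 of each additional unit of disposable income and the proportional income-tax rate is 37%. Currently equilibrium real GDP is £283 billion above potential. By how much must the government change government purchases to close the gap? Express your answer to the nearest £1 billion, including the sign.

−£185 billion

Spending multiplier = 1/(1 − c(1−t)) = 1/(1 − 0.548×0.63) = 1/0.65476 ≈ 1.527.
Need ΔY = −£283 billion, so ΔG = ΔY/k = (−£283 billion) × 0.65476 ≈ −£185 billion.
The government should cut government purchases by £185 billion.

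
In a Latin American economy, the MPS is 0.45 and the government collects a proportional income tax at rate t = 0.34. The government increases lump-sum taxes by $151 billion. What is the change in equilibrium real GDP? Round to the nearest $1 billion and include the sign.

−$130 billion

MPC = 1 − MPS = 1 − 0.45 = 0.55.
A lump-sum tax change of +$151 billion shifts disposable income by −$151 billion; first-round consumption changes by −c × ΔT = −0.55 × (+$151 billion) = −$83.05 billion.
Expenditure multiplier = 1/(1 − c(1−t)) = 1/(1 − 0.55×0.66) = 1/0.637 ≈ 1.57.
The tax multiplier is −c × k ≈ −0.863, so ΔY = k × (−c·ΔT) = (−$83.05 billion) / 0.637 ≈ −$130 billion.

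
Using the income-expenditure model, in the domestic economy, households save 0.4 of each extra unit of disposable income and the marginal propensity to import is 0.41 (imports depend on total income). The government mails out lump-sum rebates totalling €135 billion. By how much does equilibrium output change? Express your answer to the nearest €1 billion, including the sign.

+€100 billion

MPC = 1 − MPS = 1 − 0.4 = 0.6.
A lump-sum tax change of −€135 billion shifts disposable income by +€135 billion; first-round consumption changes by −c × ΔT = −0.6 × (−€135 billion) = +€81 billion.
Expenditure multiplier = 1/(1 − c + m) = 1/(1 − 0.6 + 0.41) = 1/0.81 ≈ 1.235.
The tax multiplier is −c × k ≈ −0.741, so ΔY = k × (−c·ΔT) = (+€81 billion) / 0.81 = +€100 billion.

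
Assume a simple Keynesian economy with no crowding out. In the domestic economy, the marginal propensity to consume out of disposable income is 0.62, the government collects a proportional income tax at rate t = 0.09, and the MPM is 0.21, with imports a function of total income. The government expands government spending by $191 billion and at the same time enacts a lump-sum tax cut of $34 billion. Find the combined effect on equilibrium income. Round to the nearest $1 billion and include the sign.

Expenditure multiplier = 1/(1 − c(1−t) + m) = 1/(1 − 0.62×0.91 + 0.21) = 1/0.6458 ≈ 1.548.
ΔG contributes k·ΔG = (+$191 billion) / 0.6458 ≈ +$295.8 billion.
ΔT of −$34 billion changes first-round spending by −c·ΔT = +$21.08 billion, contributing k·(−c·ΔT) = (+$21.08 billion) / 0.6458 ≈ +$32.6 billion.
Net ΔY = k(ΔG − c·ΔT) = (+$212.08 billion) / 0.6458 ≈ +$328 billion.

+$328 billion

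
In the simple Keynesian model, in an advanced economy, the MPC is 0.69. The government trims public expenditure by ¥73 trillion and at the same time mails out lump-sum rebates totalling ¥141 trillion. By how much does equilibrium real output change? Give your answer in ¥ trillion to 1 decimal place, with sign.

Expenditure multiplier = 1/(1 − MPC) = 1/(1 − 0.69) = 1/0.31 ≈ 3.226.
ΔG contributes k·ΔG = (−¥73 trillion) / 0.31 ≈ −¥235.5 trillion.
ΔT of −¥141 trillion changes first-round spending by −c·ΔT = +¥97.29 trillion, contributing k·(−c·ΔT) = (+¥97.29 trillion) / 0.31 ≈ +¥313.8 trillion.
Net ΔY = k(ΔG − c·ΔT) = (+¥24.29 trillion) / 0.31 ≈ +¥78.4 trillion.

+¥78.4 trillion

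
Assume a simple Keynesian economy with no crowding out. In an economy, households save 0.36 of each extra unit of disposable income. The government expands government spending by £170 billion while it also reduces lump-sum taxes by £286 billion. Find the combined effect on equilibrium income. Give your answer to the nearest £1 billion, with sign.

MPC = 1 − MPS = 1 − 0.36 = 0.64.
Expenditure multiplier = 1/(1 − MPC) = 1/(1 − 0.64) = 1/0.36 ≈ 2.778.
ΔG contributes k·ΔG = (+£170 billion) / 0.36 ≈ +£472.2 billion.
ΔT of −£286 billion changes first-round spending by −c·ΔT = +£183.04 billion, contributing k·(−c·ΔT) = (+£183.04 billion) / 0.36 ≈ +£508.4 billion.
Net ΔY = k(ΔG − c·ΔT) = (+£353.04 billion) / 0.36 ≈ +£981 billion.

+£981 billion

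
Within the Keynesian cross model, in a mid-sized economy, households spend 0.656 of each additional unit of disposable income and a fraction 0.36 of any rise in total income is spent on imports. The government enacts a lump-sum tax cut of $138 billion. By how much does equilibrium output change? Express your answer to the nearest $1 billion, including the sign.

+$129 billion

A lump-sum tax change of −$138 billion shifts disposable income by +$138 billion; first-round consumption changes by −c × ΔT = −0.656 × (−$138 billion) = +$90.528 billion.
Expenditure multiplier = 1/(1 − c + m) = 1/(1 − 0.656 + 0.36) = 1/0.704 ≈ 1.42.
The tax multiplier is −c × k ≈ −0.932, so ΔY = k × (−c·ΔT) = (+$90.528 billion) / 0.704 ≈ +$129 billion.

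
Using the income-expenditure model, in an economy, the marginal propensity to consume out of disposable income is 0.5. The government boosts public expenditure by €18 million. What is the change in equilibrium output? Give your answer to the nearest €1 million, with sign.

+€36 million

Spending multiplier = 1/(1 − MPC) = 1/(1 − 0.5) = 1/0.5 = 2.
ΔY = k × ΔG = (+€18 million) / 0.5 = +€36 million.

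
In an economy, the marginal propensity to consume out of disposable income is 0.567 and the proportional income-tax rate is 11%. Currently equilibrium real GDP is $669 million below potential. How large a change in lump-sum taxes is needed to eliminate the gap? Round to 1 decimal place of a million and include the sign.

Spending multiplier = 1/(1 − c(1−t)) = 1/(1 − 0.567×0.89) = 1/0.49537 ≈ 2.019.
Tax multiplier = −c·k = −0.567/0.49537 ≈ −1.145. Need ΔY = +$669 million, so ΔT = ΔY/(−c·k) = −(+$669 million) × 0.49537 / 0.567 ≈ −$584.5 million.
The government should cut lump-sum taxes by $584.5 million.

−$584.5 million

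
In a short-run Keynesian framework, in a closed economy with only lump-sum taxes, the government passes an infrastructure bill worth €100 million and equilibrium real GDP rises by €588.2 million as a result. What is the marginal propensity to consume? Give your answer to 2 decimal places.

0.83

Implied spending multiplier k = ΔY/ΔG = 588.2/100 = 5.882.
Since k = 1/(1 − MPC), MPC = 1 − 1/k = 1 − ΔG/ΔY = 1 − 100/588.2 ≈ 0.83.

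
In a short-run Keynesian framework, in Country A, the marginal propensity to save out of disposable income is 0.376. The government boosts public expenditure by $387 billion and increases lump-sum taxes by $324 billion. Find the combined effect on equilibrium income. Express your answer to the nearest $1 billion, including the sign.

MPC = 1 − MPS = 1 − 0.376 = 0.624.
Expenditure multiplier = 1/(1 − MPC) = 1/(1 − 0.624) = 1/0.376 ≈ 2.66.
ΔG contributes k·ΔG = (+$387 billion) / 0.376 ≈ +$1,029.3 billion.
ΔT of +$324 billion changes first-round spending by −c·ΔT = −$202.176 billion, contributing k·(−c·ΔT) = (−$202.176 billion) / 0.376 ≈ −$537.7 billion.
Net ΔY = k(ΔG − c·ΔT) = (+$184.824 billion) / 0.376 ≈ +$492 billion.

+$492 billion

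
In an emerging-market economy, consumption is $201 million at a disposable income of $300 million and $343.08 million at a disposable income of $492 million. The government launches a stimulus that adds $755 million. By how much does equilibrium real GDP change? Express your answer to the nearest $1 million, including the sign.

+$2,904 million

MPC = ΔC/ΔYd = (343.08 − 201)/(492 − 300) = 142.08/192 = 0.74.
Expenditure multiplier = 1/(1 − MPC) = 1/(1 − 0.74) = 1/0.26 ≈ 3.846.
ΔY = k × ΔG = (+$755 million) / 0.26 ≈ +$2,904 million.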